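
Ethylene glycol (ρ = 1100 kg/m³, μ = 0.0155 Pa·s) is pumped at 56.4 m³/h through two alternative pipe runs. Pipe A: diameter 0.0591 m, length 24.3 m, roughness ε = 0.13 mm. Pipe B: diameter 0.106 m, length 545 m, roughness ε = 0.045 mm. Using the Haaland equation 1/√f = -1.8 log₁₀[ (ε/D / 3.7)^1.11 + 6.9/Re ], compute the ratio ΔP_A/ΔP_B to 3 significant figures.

ΔP_A/ΔP_B ≈ 0.824

Pipe A: V = Q/A = 0.01567/0.002743 = 5.711 m/s; Re = 2.395e+04; ε/D = 0.0022; Haaland → f = 0.02906; ΔP_A = f(L/D)(ρV²/2) = 2.143e+05 Pa.
Pipe B: V = Q/A = 0.01567/0.008825 = 1.775 m/s; Re = 1.335e+04; ε/D = 0.000425; Haaland → f = 0.02917; ΔP_B = f(L/D)(ρV²/2) = 2.6e+05 Pa.
ΔP_A/ΔP_B = 2.143e+05/2.6e+05 = 0.824.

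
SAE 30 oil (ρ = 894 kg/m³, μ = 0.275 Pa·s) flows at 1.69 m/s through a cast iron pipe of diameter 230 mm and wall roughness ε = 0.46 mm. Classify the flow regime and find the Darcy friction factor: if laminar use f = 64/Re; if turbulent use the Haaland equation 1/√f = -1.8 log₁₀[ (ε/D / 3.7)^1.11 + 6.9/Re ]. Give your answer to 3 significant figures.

Re = ρVD/μ = 894·1.69·0.23/0.275 = 1264.
Re < 2300 → laminar, so f = 64/Re = 0.05065 (roughness is irrelevant in laminar flow).

f ≈ 0.0506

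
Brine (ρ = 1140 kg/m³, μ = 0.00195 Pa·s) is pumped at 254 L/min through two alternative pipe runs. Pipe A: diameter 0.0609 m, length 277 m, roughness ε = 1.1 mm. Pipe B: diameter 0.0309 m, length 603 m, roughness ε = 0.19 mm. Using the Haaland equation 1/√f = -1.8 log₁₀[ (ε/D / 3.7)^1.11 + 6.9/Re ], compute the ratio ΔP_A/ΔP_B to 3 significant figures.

Pipe A: V = Q/A = 0.004233/0.002913 = 1.453 m/s; Re = 5.174e+04; ε/D = 0.0181; Haaland → f = 0.04766; ΔP_A = f(L/D)(ρV²/2) = 2.61e+05 Pa.
Pipe B: V = Q/A = 0.004233/0.0007499 = 5.645 m/s; Re = 1.02e+05; ε/D = 0.00615; Haaland → f = 0.03316; ΔP_B = f(L/D)(ρV²/2) = 1.175e+07 Pa.
ΔP_A/ΔP_B = 2.61e+05/1.175e+07 = 0.0222.

ΔP_A/ΔP_B ≈ 0.0222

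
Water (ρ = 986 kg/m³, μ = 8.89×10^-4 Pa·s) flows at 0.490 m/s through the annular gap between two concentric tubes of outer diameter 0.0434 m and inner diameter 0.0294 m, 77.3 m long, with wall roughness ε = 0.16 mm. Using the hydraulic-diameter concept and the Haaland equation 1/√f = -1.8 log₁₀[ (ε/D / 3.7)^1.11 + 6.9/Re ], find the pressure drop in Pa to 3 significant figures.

Hydraulic diameter D_h = 4A/P = D_o - D_i = 0.0434 - 0.0294 = 0.014 m.
Re = ρVD_h/μ = 986·0.49·0.014/0.000889 = 7609.
ε/D_h = 0.00016/0.014 = 0.0114; Haaland gives 1/√f = -1.8 log₁₀[0.00164+0.000907] = 4.671, so f = 0.04584.
ΔP = f(L/D_h)(ρV²/2) = 0.04584·77.3/0.014·118.4 = 2.996e+04 Pa.

ΔP ≈ 30000 Pa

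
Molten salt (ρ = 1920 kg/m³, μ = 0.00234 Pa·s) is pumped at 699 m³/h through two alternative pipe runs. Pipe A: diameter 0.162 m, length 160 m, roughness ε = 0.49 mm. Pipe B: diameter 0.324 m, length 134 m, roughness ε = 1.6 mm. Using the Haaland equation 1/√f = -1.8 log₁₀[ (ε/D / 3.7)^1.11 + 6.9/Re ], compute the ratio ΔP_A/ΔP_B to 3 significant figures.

Pipe A: V = Q/A = 0.1942/0.02061 = 9.42 m/s; Re = 1.252e+06; ε/D = 0.00302; Haaland → f = 0.02638; ΔP_A = f(L/D)(ρV²/2) = 2.219e+06 Pa.
Pipe B: V = Q/A = 0.1942/0.08245 = 2.355 m/s; Re = 6.261e+05; ε/D = 0.00494; Haaland → f = 0.03045; ΔP_B = f(L/D)(ρV²/2) = 6.706e+04 Pa.
ΔP_A/ΔP_B = 2.219e+06/6.706e+04 = 33.1.

ΔP_A/ΔP_B ≈ 33.1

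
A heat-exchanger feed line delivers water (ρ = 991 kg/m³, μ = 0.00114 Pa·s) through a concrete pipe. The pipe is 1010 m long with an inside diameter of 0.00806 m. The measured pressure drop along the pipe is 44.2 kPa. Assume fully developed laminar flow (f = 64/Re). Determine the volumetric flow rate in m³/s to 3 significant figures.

Q ≈ 3.98×10^-6 m³/s

For laminar flow, f = 64/Re with Re = ρVD/μ, so Darcy-Weisbach reduces to ΔP = 32μLV/D². Solving for V: V = ΔP·D²/(32μL) = 4.42e+04·(0.00806)²/(32·0.00114·1010) = 0.07793 m/s.
Check: Re = ρVD/μ = 991·0.07793·0.00806/0.00114 = 546 < 2300, so the laminar assumption holds.
Q = V·A = 0.07793·(π/4·0.00806²) = 3.976e-06 m³/s = 3.98×10^-6 m³/s.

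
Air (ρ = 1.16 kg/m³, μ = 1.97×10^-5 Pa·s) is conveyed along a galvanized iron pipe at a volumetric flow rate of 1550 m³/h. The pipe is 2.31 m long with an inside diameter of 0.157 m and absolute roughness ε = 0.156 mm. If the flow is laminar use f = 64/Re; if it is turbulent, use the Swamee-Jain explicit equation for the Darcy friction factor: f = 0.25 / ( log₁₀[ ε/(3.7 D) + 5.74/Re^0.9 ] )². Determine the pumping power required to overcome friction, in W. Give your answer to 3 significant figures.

Q = 1550 m³/h = 1550/3600 = 0.4306 m³/s.
Cross-sectional area A = πD²/4 = π(0.157)²/4 = 0.01936 m²; mean velocity V = Q/A = 0.4306/0.01936 = 22.24 m/s.
Reynolds number Re = ρVD/μ = 1.16 · 22.24 · 0.157 / 1.97e-05 = 2.056e+05.
Re > 4000 → turbulent. Relative roughness ε/D = 0.000156/0.157 = 0.000994. Swamee-Jain: f = 0.25/(log₁₀[0.000994/3.7 + 5.74/2.056e+05^0.9])² = 0.25/(log₁₀[0.000269 + 9.49e-05])² = 0.25/(-3.44)² = 0.02113.
Darcy-Weisbach: ΔP = f(L/D)(ρV²/2) = 0.02113·(2.31/0.157)·(1.16·22.24²/2) = 0.02113·14.71·286.9 = 89.2 Pa.
Pumping power P = QΔP = 0.4306·89.2 = 38.40 W = 38.4 W.

P ≈ 38.4 W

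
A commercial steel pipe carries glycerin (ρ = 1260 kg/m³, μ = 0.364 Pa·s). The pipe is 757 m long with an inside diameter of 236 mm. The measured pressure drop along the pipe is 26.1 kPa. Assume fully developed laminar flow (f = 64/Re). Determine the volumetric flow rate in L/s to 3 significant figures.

Q ≈ 7.21 L/s

For laminar flow, f = 64/Re with Re = ρVD/μ, so Darcy-Weisbach reduces to ΔP = 32μLV/D². Solving for V: V = ΔP·D²/(32μL) = 2.61e+04·(0.236)²/(32·0.364·757) = 0.1649 m/s.
Check: Re = ρVD/μ = 1260·0.1649·0.236/0.364 = 134.7 < 2300, so the laminar assumption holds.
Q = V·A = 0.1649·(π/4·0.236²) = 0.007212 m³/s = 7.21 L/s.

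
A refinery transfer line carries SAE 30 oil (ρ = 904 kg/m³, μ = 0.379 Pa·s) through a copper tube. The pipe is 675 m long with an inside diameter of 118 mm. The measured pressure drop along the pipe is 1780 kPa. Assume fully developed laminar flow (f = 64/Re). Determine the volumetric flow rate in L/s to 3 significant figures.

For laminar flow, f = 64/Re with Re = ρVD/μ, so Darcy-Weisbach reduces to ΔP = 32μLV/D². Solving for V: V = ΔP·D²/(32μL) = 1.78e+06·(0.118)²/(32·0.379·675) = 3.028 m/s.
Check: Re = ρVD/μ = 904·3.028·0.118/0.379 = 852.1 < 2300, so the laminar assumption holds.
Q = V·A = 3.028·(π/4·0.118²) = 0.03311 m³/s = 33.1 L/s.

Q ≈ 33.1 L/s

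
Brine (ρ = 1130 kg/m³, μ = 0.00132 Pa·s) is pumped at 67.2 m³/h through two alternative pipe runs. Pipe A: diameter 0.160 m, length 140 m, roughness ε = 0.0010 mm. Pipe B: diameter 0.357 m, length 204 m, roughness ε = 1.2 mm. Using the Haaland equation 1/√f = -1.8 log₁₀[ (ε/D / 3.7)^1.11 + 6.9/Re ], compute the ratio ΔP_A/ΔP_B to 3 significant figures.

Pipe A: V = Q/A = 0.01867/0.02011 = 0.9284 m/s; Re = 1.272e+05; ε/D = 6.25e-06; Haaland → f = 0.01699; ΔP_A = f(L/D)(ρV²/2) = 7239 Pa.
Pipe B: V = Q/A = 0.01867/0.1001 = 0.1865 m/s; Re = 5.699e+04; ε/D = 0.00336; Haaland → f = 0.02893; ΔP_B = f(L/D)(ρV²/2) = 324.8 Pa.
ΔP_A/ΔP_B = 7239/324.8 = 22.3.

ΔP_A/ΔP_B ≈ 22.3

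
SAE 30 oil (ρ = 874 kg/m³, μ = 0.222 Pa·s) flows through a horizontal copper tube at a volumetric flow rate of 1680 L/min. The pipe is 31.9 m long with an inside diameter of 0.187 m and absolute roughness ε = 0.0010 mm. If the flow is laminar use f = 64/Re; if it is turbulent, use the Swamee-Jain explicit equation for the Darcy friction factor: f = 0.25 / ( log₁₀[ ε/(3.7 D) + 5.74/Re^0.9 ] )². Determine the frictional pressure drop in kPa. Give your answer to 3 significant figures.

Q = 1680 L/min = 1680/60000 = 0.028 m³/s.
Cross-sectional area A = πD²/4 = π(0.187)²/4 = 0.02746 m²; mean velocity V = Q/A = 0.028/0.02746 = 1.019 m/s.
Reynolds number Re = ρVD/μ = 874 · 1.019 · 0.187 / 0.222 = 750.6.
Re < 2300 → laminar flow, so f = 64/Re = 64/750.6 = 0.08527 (the turbulent correlation is not needed).
Darcy-Weisbach: ΔP = f(L/D)(ρV²/2) = 0.08527·(31.9/0.187)·(874·1.019²/2) = 0.08527·170.6·454.2 = 6607 Pa.
ΔP = 6607 Pa = 6.61 kPa.

ΔP ≈ 6.61 kPa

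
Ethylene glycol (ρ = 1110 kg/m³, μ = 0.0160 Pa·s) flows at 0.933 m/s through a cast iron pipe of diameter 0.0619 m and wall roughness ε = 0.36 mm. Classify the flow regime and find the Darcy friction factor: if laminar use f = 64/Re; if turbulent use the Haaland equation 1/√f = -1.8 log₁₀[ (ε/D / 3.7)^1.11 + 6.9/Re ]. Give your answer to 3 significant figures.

Re = ρVD/μ = 1110·0.933·0.0619/0.016 = 4007.
Re > 4000 → turbulent. ε/D = 0.00036/0.0619 = 0.00582; Haaland: 1/√f = -1.8 log₁₀[0.000773 + 0.00172] = 4.685, so f = 0.04555.

f ≈ 0.0456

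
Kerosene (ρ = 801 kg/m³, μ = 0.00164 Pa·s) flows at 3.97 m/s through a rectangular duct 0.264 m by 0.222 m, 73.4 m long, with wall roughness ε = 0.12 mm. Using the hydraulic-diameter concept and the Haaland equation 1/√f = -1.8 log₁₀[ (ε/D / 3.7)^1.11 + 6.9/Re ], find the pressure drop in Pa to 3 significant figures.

Hydraulic diameter D_h = 4A/P = 4·(0.264·0.222)/(2·(0.264+0.222)) = 0.2344/0.972 = 0.2412 m.
Re = ρVD_h/μ = 801·3.97·0.2412/0.00164 = 4.677e+05.
ε/D_h = 0.00012/0.2412 = 0.000498; Haaland gives 1/√f = -1.8 log₁₀[5.04e-05+1.48e-05] = 7.534, so f = 0.01762.
ΔP = f(L/D_h)(ρV²/2) = 0.01762·73.4/0.2412·6312 = 3.384e+04 Pa.

ΔP ≈ 33800 Pa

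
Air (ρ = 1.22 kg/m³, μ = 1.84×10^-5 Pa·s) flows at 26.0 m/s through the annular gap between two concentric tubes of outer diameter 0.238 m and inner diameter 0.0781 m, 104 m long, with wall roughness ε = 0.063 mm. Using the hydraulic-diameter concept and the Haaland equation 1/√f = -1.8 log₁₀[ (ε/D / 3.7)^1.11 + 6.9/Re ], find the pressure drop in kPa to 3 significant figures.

ΔP ≈ 4.71 kPa

Hydraulic diameter D_h = 4A/P = D_o - D_i = 0.238 - 0.0781 = 0.1599 m.
Re = ρVD_h/μ = 1.22·26·0.1599/1.84e-05 = 2.757e+05.
ε/D_h = 6.3e-05/0.1599 = 0.000394; Haaland gives 1/√f = -1.8 log₁₀[3.89e-05+2.5e-05] = 7.549, so f = 0.01755.
ΔP = f(L/D_h)(ρV²/2) = 0.01755·104/0.1599·412.4 = 4706 Pa.
ΔP = 4.71 kPa.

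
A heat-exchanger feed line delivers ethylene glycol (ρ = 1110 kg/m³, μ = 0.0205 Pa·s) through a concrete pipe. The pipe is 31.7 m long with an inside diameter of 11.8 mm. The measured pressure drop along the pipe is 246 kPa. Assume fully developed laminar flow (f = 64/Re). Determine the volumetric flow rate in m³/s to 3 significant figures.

Q ≈ 1.80×10^-4 m³/s

For laminar flow, f = 64/Re with Re = ρVD/μ, so Darcy-Weisbach reduces to ΔP = 32μLV/D². Solving for V: V = ΔP·D²/(32μL) = 2.46e+05·(0.0118)²/(32·0.0205·31.7) = 1.647 m/s.
Check: Re = ρVD/μ = 1110·1.647·0.0118/0.0205 = 1052 < 2300, so the laminar assumption holds.
Q = V·A = 1.647·(π/4·0.0118²) = 0.0001801 m³/s = 1.80×10^-4 m³/s.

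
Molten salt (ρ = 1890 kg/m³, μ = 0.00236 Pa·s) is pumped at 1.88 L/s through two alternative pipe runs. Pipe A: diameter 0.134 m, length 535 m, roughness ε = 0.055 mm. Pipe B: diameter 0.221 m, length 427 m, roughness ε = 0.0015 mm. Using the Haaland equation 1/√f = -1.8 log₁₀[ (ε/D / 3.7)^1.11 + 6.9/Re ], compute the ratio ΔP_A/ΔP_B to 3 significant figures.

ΔP_A/ΔP_B ≈ 13.6

Pipe A: V = Q/A = 0.00188/0.0141 = 0.1333 m/s; Re = 1.431e+04; ε/D = 0.00041; Haaland → f = 0.02866; ΔP_A = f(L/D)(ρV²/2) = 1922 Pa.
Pipe B: V = Q/A = 0.00188/0.03836 = 0.04901 m/s; Re = 8674; ε/D = 6.79e-06; Haaland → f = 0.03213; ΔP_B = f(L/D)(ρV²/2) = 140.9 Pa.
ΔP_A/ΔP_B = 1922/140.9 = 13.6.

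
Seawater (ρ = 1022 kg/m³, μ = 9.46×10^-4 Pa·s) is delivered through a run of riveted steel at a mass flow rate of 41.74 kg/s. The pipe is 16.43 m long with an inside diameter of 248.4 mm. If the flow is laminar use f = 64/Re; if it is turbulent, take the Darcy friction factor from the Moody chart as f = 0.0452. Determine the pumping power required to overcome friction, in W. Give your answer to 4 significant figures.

A = πD²/4 = π(0.2484)²/4 = 0.04846 m²; mean velocity V = ṁ/(ρA) = 41.74/(1022 · 0.04846) = 0.8428 m/s.
Reynolds number Re = ρVD/μ = 1022 · 0.8428 · 0.2484 / 0.000946 = 2.262e+05.
Re > 4000 → turbulent; use the Moody-chart value f = 0.0452.
Darcy-Weisbach: ΔP = f(L/D)(ρV²/2) = 0.0452·(16.43/0.2484)·(1022·0.8428²/2) = 0.0452·66.14·362.9 = 1085 Pa.
Q = ṁ/ρ = 41.74/1022 = 0.04084 m³/s.
Pumping power P = QΔP = 0.04084·1085 = 44.316 W = 44.32 W.

P ≈ 44.32 W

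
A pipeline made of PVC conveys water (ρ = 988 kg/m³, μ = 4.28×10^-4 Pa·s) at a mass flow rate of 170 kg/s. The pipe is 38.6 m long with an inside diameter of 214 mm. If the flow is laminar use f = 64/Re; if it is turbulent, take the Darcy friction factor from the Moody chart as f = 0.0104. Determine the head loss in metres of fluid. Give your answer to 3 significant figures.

h_f ≈ 2.19 m

A = πD²/4 = π(0.214)²/4 = 0.03597 m²; mean velocity V = ṁ/(ρA) = 170/(988 · 0.03597) = 4.784 m/s.
Reynolds number Re = ρVD/μ = 988 · 4.784 · 0.214 / 0.000428 = 2.363e+06.
Re > 4000 → turbulent; use the Moody-chart value f = 0.0104.
Darcy-Weisbach: ΔP = f(L/D)(ρV²/2) = 0.0104·(38.6/0.214)·(988·4.784²/2) = 0.0104·180.4·1.131e+04 = 2.121e+04 Pa.
Head loss h_f = ΔP/(ρg) = 2.121e+04/(988·9.81) = 2.19 m.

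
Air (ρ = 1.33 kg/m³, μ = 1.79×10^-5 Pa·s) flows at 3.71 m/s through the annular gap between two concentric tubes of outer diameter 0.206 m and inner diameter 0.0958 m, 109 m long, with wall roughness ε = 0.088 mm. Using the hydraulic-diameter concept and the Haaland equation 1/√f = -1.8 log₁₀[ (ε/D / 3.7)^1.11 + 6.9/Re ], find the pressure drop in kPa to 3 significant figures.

Hydraulic diameter D_h = 4A/P = D_o - D_i = 0.206 - 0.0958 = 0.1102 m.
Re = ρVD_h/μ = 1.33·3.71·0.1102/1.79e-05 = 3.038e+04.
ε/D_h = 8.8e-05/0.1102 = 0.000799; Haaland gives 1/√f = -1.8 log₁₀[8.53e-05+0.000227] = 6.309, so f = 0.02512.
ΔP = f(L/D_h)(ρV²/2) = 0.02512·109/0.1102·9.153 = 227.4 Pa.
ΔP = 0.227 kPa.

ΔP ≈ 0.227 kPa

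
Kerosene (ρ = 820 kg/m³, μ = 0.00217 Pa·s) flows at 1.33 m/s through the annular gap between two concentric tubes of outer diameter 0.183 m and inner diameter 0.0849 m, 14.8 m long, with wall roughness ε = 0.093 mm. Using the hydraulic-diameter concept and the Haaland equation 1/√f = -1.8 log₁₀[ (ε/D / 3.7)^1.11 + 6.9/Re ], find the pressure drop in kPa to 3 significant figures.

ΔP ≈ 2.59 kPa

Hydraulic diameter D_h = 4A/P = D_o - D_i = 0.183 - 0.0849 = 0.0981 m.
Re = ρVD_h/μ = 820·1.33·0.0981/0.00217 = 4.93e+04.
ε/D_h = 9.3e-05/0.0981 = 0.000948; Haaland gives 1/√f = -1.8 log₁₀[0.000103+0.00014] = 6.506, so f = 0.02363.
ΔP = f(L/D_h)(ρV²/2) = 0.02363·14.8/0.0981·725.2 = 2585 Pa.
ΔP = 2.59 kPa.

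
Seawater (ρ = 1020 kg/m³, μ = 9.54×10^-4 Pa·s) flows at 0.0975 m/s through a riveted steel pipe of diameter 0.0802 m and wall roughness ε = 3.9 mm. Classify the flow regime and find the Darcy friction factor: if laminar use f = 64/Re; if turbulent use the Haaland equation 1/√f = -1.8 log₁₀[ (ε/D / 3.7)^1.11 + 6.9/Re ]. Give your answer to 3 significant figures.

f ≈ 0.0737

Re = ρVD/μ = 1020·0.0975·0.0802/0.000954 = 8360.
Re > 4000 → turbulent. ε/D = 0.0039/0.0802 = 0.0486; Haaland: 1/√f = -1.8 log₁₀[0.00816 + 0.000825] = 3.684, so f = 0.0737.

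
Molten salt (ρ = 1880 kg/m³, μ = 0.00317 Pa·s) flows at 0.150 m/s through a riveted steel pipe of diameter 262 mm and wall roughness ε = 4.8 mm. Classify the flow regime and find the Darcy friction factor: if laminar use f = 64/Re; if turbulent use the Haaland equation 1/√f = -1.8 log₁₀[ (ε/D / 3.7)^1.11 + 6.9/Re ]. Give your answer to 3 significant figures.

f ≈ 0.0488

Re = ρVD/μ = 1880·0.15·0.262/0.00317 = 2.331e+04.
Re > 4000 → turbulent. ε/D = 0.0048/0.262 = 0.0183; Haaland: 1/√f = -1.8 log₁₀[0.00276 + 0.000296] = 4.526, so f = 0.04881.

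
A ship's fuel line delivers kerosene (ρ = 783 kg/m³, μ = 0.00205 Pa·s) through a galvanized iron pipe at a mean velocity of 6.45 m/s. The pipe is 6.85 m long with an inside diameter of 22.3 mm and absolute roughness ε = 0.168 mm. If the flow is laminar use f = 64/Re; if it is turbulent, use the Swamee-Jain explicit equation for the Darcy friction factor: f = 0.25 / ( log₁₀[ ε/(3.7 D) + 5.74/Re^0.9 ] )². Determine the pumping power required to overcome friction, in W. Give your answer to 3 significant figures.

Reynolds number Re = ρVD/μ = 783 · 6.45 · 0.0223 / 0.00205 = 5.494e+04.
Re > 4000 → turbulent. Relative roughness ε/D = 0.000168/0.0223 = 0.00753. Swamee-Jain: f = 0.25/(log₁₀[0.00753/3.7 + 5.74/5.494e+04^0.9])² = 0.25/(log₁₀[0.00204 + 0.000311])² = 0.25/(-2.629)² = 0.03616.
Darcy-Weisbach: ΔP = f(L/D)(ρV²/2) = 0.03616·(6.85/0.0223)·(783·6.45²/2) = 0.03616·307.2·1.629e+04 = 1.809e+05 Pa.
Q = V·A = 6.45·0.0003906 = 0.002519 m³/s.
Pumping power P = QΔP = 0.002519·1.809e+05 = 455.7 W = 456 W.

P ≈ 456 W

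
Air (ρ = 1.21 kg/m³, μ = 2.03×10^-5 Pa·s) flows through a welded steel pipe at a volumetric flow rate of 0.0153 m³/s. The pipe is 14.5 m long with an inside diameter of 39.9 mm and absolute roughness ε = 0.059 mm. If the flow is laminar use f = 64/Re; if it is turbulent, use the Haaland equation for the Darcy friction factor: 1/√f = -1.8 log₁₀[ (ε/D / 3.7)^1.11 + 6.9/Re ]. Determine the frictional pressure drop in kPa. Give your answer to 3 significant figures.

ΔP ≈ 0.883 kPa

Cross-sectional area A = πD²/4 = π(0.0399)²/4 = 0.00125 m²; mean velocity V = Q/A = 0.0153/0.00125 = 12.24 m/s.
Reynolds number Re = ρVD/μ = 1.21 · 12.24 · 0.0399 / 2.03e-05 = 2.91e+04.
Re > 4000 → turbulent. Relative roughness ε/D = 5.9e-05/0.0399 = 0.00148. Haaland: 1/√f = -1.8 log₁₀[(0.00148/3.7)^1.11 + 6.9/2.91e+04] = -1.8 log₁₀[0.000169 + 0.000237] = 6.104, so f = 0.02684.
Darcy-Weisbach: ΔP = f(L/D)(ρV²/2) = 0.02684·(14.5/0.0399)·(1.21·12.24²/2) = 0.02684·363.4·90.59 = 883.4 Pa.
ΔP = 883.4 Pa = 0.883 kPa.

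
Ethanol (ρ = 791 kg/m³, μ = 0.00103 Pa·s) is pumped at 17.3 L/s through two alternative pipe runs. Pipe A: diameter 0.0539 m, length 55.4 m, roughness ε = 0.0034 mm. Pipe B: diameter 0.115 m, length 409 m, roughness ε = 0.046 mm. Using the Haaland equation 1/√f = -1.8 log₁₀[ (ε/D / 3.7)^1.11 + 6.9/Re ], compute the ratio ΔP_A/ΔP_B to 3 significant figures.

ΔP_A/ΔP_B ≈ 4.74

Pipe A: V = Q/A = 0.0173/0.002282 = 7.582 m/s; Re = 3.138e+05; ε/D = 6.31e-05; Haaland → f = 0.0148; ΔP_A = f(L/D)(ρV²/2) = 3.457e+05 Pa.
Pipe B: V = Q/A = 0.0173/0.01039 = 1.666 m/s; Re = 1.471e+05; ε/D = 0.0004; Haaland → f = 0.0187; ΔP_B = f(L/D)(ρV²/2) = 7.296e+04 Pa.
ΔP_A/ΔP_B = 3.457e+05/7.296e+04 = 4.74.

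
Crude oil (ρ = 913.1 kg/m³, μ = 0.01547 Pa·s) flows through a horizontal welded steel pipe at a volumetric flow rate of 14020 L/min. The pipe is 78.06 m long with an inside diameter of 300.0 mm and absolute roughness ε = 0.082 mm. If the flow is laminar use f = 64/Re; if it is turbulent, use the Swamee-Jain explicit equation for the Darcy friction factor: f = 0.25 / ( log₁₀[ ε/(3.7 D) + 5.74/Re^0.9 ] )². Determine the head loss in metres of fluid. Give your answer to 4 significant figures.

Q = 14020 L/min = 14020/60000 = 0.2337 m³/s.
Cross-sectional area A = πD²/4 = π(0.3)²/4 = 0.07069 m²; mean velocity V = Q/A = 0.2337/0.07069 = 3.306 m/s.
Reynolds number Re = ρVD/μ = 913.1 · 3.306 · 0.3 / 0.0155 = 5.853e+04.
Re > 4000 → turbulent. Relative roughness ε/D = 8.2e-05/0.3 = 0.000273. Swamee-Jain: f = 0.25/(log₁₀[0.000273/3.7 + 5.74/5.853e+04^0.9])² = 0.25/(log₁₀[7.39e-05 + 0.000294])² = 0.25/(-3.434)² = 0.0212.
Darcy-Weisbach: ΔP = f(L/D)(ρV²/2) = 0.0212·(78.06/0.3)·(913.1·3.306²/2) = 0.0212·260.2·4989 = 2.751e+04 Pa.
Head loss h_f = ΔP/(ρg) = 2.751e+04/(913.1·9.81) = 3.072 m.

h_f ≈ 3.072 m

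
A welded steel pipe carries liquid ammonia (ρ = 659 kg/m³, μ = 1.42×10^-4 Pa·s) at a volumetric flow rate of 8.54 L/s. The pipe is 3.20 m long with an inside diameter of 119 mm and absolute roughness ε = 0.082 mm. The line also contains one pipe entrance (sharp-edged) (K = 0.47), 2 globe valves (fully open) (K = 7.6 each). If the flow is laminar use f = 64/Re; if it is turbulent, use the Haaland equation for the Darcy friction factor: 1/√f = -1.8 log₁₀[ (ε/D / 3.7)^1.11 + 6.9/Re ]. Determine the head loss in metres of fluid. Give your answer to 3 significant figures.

h_f ≈ 0.486 m

Q = 8.54 L/s = 8.54/1000 = 0.00854 m³/s.
Cross-sectional area A = πD²/4 = π(0.119)²/4 = 0.01112 m²; mean velocity V = Q/A = 0.00854/0.01112 = 0.7678 m/s.
Reynolds number Re = ρVD/μ = 659 · 0.7678 · 0.119 / 0.000142 = 4.241e+05.
Re > 4000 → turbulent. Relative roughness ε/D = 8.2e-05/0.119 = 0.000689. Haaland: 1/√f = -1.8 log₁₀[(0.000689/3.7)^1.11 + 6.9/4.241e+05] = -1.8 log₁₀[7.24e-05 + 1.63e-05] = 7.294, so f = 0.0188.
Total minor-loss coefficient ΣK = 1·0.47 + 2·7.6 = 15.7.
ΔP = [f·L/D + ΣK]·(ρV²/2) = [0.0188·3.2/0.119 + 15.7]·(659·0.7678²/2) = [0.5055 + 15.7]·194.3 = 3142 Pa.
Head loss h_f = ΔP/(ρg) = 3142/(659·9.81) = 0.486 m.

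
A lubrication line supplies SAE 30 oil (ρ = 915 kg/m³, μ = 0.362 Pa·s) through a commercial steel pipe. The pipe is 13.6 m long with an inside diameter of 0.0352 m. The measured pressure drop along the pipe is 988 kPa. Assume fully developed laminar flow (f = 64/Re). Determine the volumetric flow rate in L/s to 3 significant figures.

Q ≈ 7.56 L/s

For laminar flow, f = 64/Re with Re = ρVD/μ, so Darcy-Weisbach reduces to ΔP = 32μLV/D². Solving for V: V = ΔP·D²/(32μL) = 9.88e+05·(0.0352)²/(32·0.362·13.6) = 7.77 m/s.
Check: Re = ρVD/μ = 915·7.77·0.0352/0.362 = 691.4 < 2300, so the laminar assumption holds.
Q = V·A = 7.77·(π/4·0.0352²) = 0.007562 m³/s = 7.56 L/s.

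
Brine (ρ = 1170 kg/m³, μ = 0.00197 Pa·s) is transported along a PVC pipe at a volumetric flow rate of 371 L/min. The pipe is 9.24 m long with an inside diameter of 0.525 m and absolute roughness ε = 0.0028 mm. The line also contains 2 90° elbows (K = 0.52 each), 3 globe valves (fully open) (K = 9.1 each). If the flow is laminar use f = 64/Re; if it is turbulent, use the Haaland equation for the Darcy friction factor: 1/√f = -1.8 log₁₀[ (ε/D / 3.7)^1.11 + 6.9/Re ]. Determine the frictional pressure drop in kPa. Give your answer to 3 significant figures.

Q = 371 L/min = 371/60000 = 0.006183 m³/s.
Cross-sectional area A = πD²/4 = π(0.525)²/4 = 0.2165 m²; mean velocity V = Q/A = 0.006183/0.2165 = 0.02856 m/s.
Reynolds number Re = ρVD/μ = 1170 · 0.02856 · 0.525 / 0.00197 = 8906.
Re > 4000 → turbulent. Relative roughness ε/D = 2.8e-06/0.525 = 5.33e-06. Haaland: 1/√f = -1.8 log₁₀[(5.33e-06/3.7)^1.11 + 6.9/8906] = -1.8 log₁₀[3.28e-07 + 0.000775] = 5.599, so f = 0.0319.
Total minor-loss coefficient ΣK = 2·0.52 + 3·9.1 = 28.3.
ΔP = [f·L/D + ΣK]·(ρV²/2) = [0.0319·9.24/0.525 + 28.3]·(1170·0.02856²/2) = [0.5614 + 28.3]·0.4773 = 13.79 Pa.
ΔP = 13.79 Pa = 0.0138 kPa.

ΔP ≈ 0.0138 kPa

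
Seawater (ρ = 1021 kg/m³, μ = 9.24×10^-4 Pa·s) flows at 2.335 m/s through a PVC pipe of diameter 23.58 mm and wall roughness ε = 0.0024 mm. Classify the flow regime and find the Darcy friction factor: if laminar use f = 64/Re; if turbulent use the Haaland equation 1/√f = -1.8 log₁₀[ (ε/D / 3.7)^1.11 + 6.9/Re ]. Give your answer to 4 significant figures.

f ≈ 0.02015

Re = ρVD/μ = 1021·2.335·0.02358/0.000924 = 6.084e+04.
Re > 4000 → turbulent. ε/D = 2.4e-06/0.02358 = 0.000102; Haaland: 1/√f = -1.8 log₁₀[8.67e-06 + 0.000113] = 7.044, so f = 0.02015.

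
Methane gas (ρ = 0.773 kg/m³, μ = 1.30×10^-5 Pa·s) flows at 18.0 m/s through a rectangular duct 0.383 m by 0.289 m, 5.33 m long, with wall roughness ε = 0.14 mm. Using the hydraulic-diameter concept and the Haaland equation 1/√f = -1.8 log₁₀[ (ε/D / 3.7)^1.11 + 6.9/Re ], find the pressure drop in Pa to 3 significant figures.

ΔP ≈ 35.3 Pa

Hydraulic diameter D_h = 4A/P = 4·(0.383·0.289)/(2·(0.383+0.289)) = 0.4427/1.344 = 0.3294 m.
Re = ρVD_h/μ = 0.773·18·0.3294/1.3e-05 = 3.526e+05.
ε/D_h = 0.00014/0.3294 = 0.000425; Haaland gives 1/√f = -1.8 log₁₀[4.23e-05+1.96e-05] = 7.575, so f = 0.01743.
ΔP = f(L/D_h)(ρV²/2) = 0.01743·5.33/0.3294·125.2 = 35.31 Pa.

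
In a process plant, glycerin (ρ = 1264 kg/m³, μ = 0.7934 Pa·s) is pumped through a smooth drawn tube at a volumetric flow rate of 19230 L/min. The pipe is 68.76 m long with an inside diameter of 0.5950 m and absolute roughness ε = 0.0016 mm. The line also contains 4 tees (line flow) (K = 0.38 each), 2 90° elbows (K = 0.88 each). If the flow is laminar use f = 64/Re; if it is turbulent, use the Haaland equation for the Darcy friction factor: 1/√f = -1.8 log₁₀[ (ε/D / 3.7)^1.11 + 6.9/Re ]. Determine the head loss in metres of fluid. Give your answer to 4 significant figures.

Q = 19230 L/min = 19230/60000 = 0.3205 m³/s.
Cross-sectional area A = πD²/4 = π(0.595)²/4 = 0.2781 m²; mean velocity V = Q/A = 0.3205/0.2781 = 1.153 m/s.
Reynolds number Re = ρVD/μ = 1264 · 1.153 · 0.595 / 0.793 = 1093.
Re < 2300 → laminar flow, so f = 64/Re = 64/1093 = 0.05857 (the turbulent correlation is not needed).
Total minor-loss coefficient ΣK = 4·0.38 + 2·0.88 = 3.28.
ΔP = [f·L/D + ΣK]·(ρV²/2) = [0.05857·68.76/0.595 + 3.28]·(1264·1.153²/2) = [6.769 + 3.28]·839.7 = 8438 Pa.
Head loss h_f = ΔP/(ρg) = 8438/(1264·9.81) = 0.6805 m.

h_f ≈ 0.6805 m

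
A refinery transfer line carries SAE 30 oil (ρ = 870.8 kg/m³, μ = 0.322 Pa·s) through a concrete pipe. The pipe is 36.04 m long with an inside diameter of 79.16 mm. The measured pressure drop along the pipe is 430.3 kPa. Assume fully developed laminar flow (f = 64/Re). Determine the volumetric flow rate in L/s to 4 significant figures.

Q ≈ 35.73 L/s

For laminar flow, f = 64/Re with Re = ρVD/μ, so Darcy-Weisbach reduces to ΔP = 32μLV/D². Solving for V: V = ΔP·D²/(32μL) = 4.303e+05·(0.07916)²/(32·0.322·36.04) = 7.261 m/s.
Check: Re = ρVD/μ = 870.8·7.261·0.07916/0.322 = 1554 < 2300, so the laminar assumption holds.
Q = V·A = 7.261·(π/4·0.07916²) = 0.03573 m³/s = 35.73 L/s.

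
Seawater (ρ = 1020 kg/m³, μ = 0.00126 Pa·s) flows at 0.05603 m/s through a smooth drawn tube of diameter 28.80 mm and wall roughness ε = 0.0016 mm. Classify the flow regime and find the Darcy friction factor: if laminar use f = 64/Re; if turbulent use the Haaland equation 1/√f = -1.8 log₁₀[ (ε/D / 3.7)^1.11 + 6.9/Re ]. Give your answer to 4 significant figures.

Re = ρVD/μ = 1020·0.05603·0.0288/0.00126 = 1306.
Re < 2300 → laminar, so f = 64/Re = 0.04899 (roughness is irrelevant in laminar flow).

f ≈ 0.04899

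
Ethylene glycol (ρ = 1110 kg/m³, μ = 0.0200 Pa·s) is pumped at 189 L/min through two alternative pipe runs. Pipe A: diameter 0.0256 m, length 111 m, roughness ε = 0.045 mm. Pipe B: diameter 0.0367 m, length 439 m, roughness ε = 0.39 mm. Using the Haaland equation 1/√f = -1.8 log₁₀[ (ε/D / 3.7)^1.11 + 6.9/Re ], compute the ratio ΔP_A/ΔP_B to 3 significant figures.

Pipe A: V = Q/A = 0.00315/0.0005147 = 6.12 m/s; Re = 8695; ε/D = 0.00176; Haaland → f = 0.03428; ΔP_A = f(L/D)(ρV²/2) = 3.089e+06 Pa.
Pipe B: V = Q/A = 0.00315/0.001058 = 2.978 m/s; Re = 6065; ε/D = 0.0106; Haaland → f = 0.04646; ΔP_B = f(L/D)(ρV²/2) = 2.735e+06 Pa.
ΔP_A/ΔP_B = 3.089e+06/2.735e+06 = 1.13.

ΔP_A/ΔP_B ≈ 1.13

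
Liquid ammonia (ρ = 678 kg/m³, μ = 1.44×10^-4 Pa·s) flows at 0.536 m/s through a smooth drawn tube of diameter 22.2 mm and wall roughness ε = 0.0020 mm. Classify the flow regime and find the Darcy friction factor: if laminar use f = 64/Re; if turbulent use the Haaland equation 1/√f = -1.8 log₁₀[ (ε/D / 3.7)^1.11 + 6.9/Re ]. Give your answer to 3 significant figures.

f ≈ 0.0205

Re = ρVD/μ = 678·0.536·0.0222/0.000144 = 5.603e+04.
Re > 4000 → turbulent. ε/D = 2e-06/0.0222 = 9.01e-05; Haaland: 1/√f = -1.8 log₁₀[7.57e-06 + 0.000123] = 6.991, so f = 0.02046.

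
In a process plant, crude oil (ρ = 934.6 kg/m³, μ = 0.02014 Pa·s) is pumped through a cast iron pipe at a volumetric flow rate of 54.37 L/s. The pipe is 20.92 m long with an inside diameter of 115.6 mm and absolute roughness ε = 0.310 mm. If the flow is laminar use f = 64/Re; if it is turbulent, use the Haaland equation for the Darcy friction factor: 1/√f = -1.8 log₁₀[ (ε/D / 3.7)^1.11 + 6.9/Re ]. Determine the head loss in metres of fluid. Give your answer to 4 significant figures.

h_f ≈ 7.278 m

Q = 54.37 L/s = 54.37/1000 = 0.05437 m³/s.
Cross-sectional area A = πD²/4 = π(0.1156)²/4 = 0.0105 m²; mean velocity V = Q/A = 0.05437/0.0105 = 5.18 m/s.
Reynolds number Re = ρVD/μ = 934.6 · 5.18 · 0.1156 / 0.0201 = 2.779e+04.
Re > 4000 → turbulent. Relative roughness ε/D = 0.00031/0.1156 = 0.00268. Haaland: 1/√f = -1.8 log₁₀[(0.00268/3.7)^1.11 + 6.9/2.779e+04] = -1.8 log₁₀[0.000327 + 0.000248] = 5.832, so f = 0.0294.
Darcy-Weisbach: ΔP = f(L/D)(ρV²/2) = 0.0294·(20.92/0.1156)·(934.6·5.18²/2) = 0.0294·181·1.254e+04 = 6.672e+04 Pa.
Head loss h_f = ΔP/(ρg) = 6.672e+04/(934.6·9.81) = 7.278 m.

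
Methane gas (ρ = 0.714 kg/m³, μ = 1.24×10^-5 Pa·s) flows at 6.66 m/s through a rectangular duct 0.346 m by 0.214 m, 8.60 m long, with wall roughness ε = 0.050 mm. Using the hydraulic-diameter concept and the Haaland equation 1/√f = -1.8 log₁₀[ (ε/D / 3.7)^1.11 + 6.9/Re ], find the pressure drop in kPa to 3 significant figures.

Hydraulic diameter D_h = 4A/P = 4·(0.346·0.214)/(2·(0.346+0.214)) = 0.2962/1.12 = 0.2644 m.
Re = ρVD_h/μ = 0.714·6.66·0.2644/1.24e-05 = 1.014e+05.
ε/D_h = 5e-05/0.2644 = 0.000189; Haaland gives 1/√f = -1.8 log₁₀[1.72e-05+6.8e-05] = 7.325, so f = 0.01864.
ΔP = f(L/D_h)(ρV²/2) = 0.01864·8.6/0.2644·15.83 = 9.599 Pa.
ΔP = 0.00960 kPa.

ΔP ≈ 0.00960 kPa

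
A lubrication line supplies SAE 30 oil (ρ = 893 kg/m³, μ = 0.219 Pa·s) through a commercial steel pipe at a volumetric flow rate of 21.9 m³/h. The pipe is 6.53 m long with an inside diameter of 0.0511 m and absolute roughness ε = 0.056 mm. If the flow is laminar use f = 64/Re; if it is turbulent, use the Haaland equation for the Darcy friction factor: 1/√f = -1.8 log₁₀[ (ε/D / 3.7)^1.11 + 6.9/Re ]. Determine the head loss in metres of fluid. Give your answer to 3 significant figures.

Q = 21.9 m³/h = 21.9/3600 = 0.006083 m³/s.
Cross-sectional area A = πD²/4 = π(0.0511)²/4 = 0.002051 m²; mean velocity V = Q/A = 0.006083/0.002051 = 2.966 m/s.
Reynolds number Re = ρVD/μ = 893 · 2.966 · 0.0511 / 0.219 = 618.1.
Re < 2300 → laminar flow, so f = 64/Re = 64/618.1 = 0.1035 (the turbulent correlation is not needed).
Darcy-Weisbach: ΔP = f(L/D)(ρV²/2) = 0.1035·(6.53/0.0511)·(893·2.966²/2) = 0.1035·127.8·3929 = 5.198e+04 Pa.
Head loss h_f = ΔP/(ρg) = 5.198e+04/(893·9.81) = 5.93 m.

h_f ≈ 5.93 m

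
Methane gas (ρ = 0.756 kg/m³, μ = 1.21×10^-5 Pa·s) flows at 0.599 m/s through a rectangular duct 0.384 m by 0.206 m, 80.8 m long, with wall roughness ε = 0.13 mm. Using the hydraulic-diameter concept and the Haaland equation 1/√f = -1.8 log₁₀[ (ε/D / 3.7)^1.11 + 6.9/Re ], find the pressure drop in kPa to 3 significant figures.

Hydraulic diameter D_h = 4A/P = 4·(0.384·0.206)/(2·(0.384+0.206)) = 0.3164/1.18 = 0.2681 m.
Re = ρVD_h/μ = 0.756·0.599·0.2681/1.21e-05 = 1.004e+04.
ε/D_h = 0.00013/0.2681 = 0.000485; Haaland gives 1/√f = -1.8 log₁₀[4.9e-05+0.000688] = 5.639, so f = 0.03145.
ΔP = f(L/D_h)(ρV²/2) = 0.03145·80.8/0.2681·0.1356 = 1.285 Pa.
ΔP = 0.00129 kPa.

ΔP ≈ 0.00129 kPa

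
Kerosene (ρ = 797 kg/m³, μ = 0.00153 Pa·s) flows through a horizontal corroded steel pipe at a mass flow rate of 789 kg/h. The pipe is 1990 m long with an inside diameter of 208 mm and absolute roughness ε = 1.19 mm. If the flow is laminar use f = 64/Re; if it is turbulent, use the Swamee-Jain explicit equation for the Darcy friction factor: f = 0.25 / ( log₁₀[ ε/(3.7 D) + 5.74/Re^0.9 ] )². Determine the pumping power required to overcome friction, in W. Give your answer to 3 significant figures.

ṁ = 789 kg/h = 789/3600 = 0.2192 kg/s.
A = πD²/4 = π(0.208)²/4 = 0.03398 m²; mean velocity V = ṁ/(ρA) = 0.2192/(797 · 0.03398) = 0.008093 m/s.
Reynolds number Re = ρVD/μ = 797 · 0.008093 · 0.208 / 0.00153 = 876.9.
Re < 2300 → laminar flow, so f = 64/Re = 64/876.9 = 0.07299 (the turbulent correlation is not needed).
Darcy-Weisbach: ΔP = f(L/D)(ρV²/2) = 0.07299·(1990/0.208)·(797·0.008093²/2) = 0.07299·9567·0.0261 = 18.22 Pa.
Q = ṁ/ρ = 0.2192/797 = 0.000275 m³/s.
Pumping power P = QΔP = 0.000275·18.22 = 0.005012 W = 0.00501 W.

P ≈ 0.00501 W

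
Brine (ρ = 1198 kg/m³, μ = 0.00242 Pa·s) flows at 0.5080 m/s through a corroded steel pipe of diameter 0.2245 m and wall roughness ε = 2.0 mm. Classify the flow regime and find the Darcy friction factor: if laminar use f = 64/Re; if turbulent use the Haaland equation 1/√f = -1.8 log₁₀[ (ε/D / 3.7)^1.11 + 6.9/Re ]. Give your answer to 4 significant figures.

f ≈ 0.03759

Re = ρVD/μ = 1198·0.508·0.2245/0.00242 = 5.646e+04.
Re > 4000 → turbulent. ε/D = 0.002/0.2245 = 0.00891; Haaland: 1/√f = -1.8 log₁₀[0.00124 + 0.000122] = 5.158, so f = 0.03759.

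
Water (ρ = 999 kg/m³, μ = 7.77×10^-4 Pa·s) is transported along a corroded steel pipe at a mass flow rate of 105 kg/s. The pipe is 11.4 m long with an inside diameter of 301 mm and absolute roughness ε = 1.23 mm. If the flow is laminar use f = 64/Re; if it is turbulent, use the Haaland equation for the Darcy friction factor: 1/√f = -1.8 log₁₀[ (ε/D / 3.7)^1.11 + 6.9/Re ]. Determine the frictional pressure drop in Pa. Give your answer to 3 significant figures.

ΔP ≈ 1190 Pa

A = πD²/4 = π(0.301)²/4 = 0.07116 m²; mean velocity V = ṁ/(ρA) = 105/(999 · 0.07116) = 1.477 m/s.
Reynolds number Re = ρVD/μ = 999 · 1.477 · 0.301 / 0.000777 = 5.716e+05.
Re > 4000 → turbulent. Relative roughness ε/D = 0.00123/0.301 = 0.00409. Haaland: 1/√f = -1.8 log₁₀[(0.00409/3.7)^1.11 + 6.9/5.716e+05] = -1.8 log₁₀[0.000522 + 1.21e-05] = 5.89, so f = 0.02883.
Darcy-Weisbach: ΔP = f(L/D)(ρV²/2) = 0.02883·(11.4/0.301)·(999·1.477²/2) = 0.02883·37.87·1090 = 1190 Pa.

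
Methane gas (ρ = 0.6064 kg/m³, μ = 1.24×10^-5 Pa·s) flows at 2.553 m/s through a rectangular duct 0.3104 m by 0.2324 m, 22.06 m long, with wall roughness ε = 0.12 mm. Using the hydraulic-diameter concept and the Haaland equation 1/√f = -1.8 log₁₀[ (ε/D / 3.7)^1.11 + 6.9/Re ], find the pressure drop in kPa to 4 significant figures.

ΔP ≈ 0.003914 kPa

Hydraulic diameter D_h = 4A/P = 4·(0.3104·0.2324)/(2·(0.3104+0.2324)) = 0.2885/1.086 = 0.2658 m.
Re = ρVD_h/μ = 0.6064·2.553·0.2658/1.24e-05 = 3.318e+04.
ε/D_h = 0.00012/0.2658 = 0.000451; Haaland gives 1/√f = -1.8 log₁₀[4.53e-05+0.000208] = 6.474, so f = 0.02386.
ΔP = f(L/D_h)(ρV²/2) = 0.02386·22.06/0.2658·1.976 = 3.914 Pa.
ΔP = 0.003914 kPa.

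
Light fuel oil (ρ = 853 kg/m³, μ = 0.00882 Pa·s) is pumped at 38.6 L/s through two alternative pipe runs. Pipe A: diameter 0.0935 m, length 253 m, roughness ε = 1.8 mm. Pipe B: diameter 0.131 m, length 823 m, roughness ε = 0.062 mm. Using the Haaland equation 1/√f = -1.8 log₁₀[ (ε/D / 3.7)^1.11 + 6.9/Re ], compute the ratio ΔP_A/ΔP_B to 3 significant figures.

ΔP_A/ΔP_B ≈ 3.44

Pipe A: V = Q/A = 0.0386/0.006866 = 5.622 m/s; Re = 5.084e+04; ε/D = 0.0193; Haaland → f = 0.04879; ΔP_A = f(L/D)(ρV²/2) = 1.779e+06 Pa.
Pipe B: V = Q/A = 0.0386/0.01348 = 2.864 m/s; Re = 3.628e+04; ε/D = 0.000473; Haaland → f = 0.02351; ΔP_B = f(L/D)(ρV²/2) = 5.166e+05 Pa.
ΔP_A/ΔP_B = 1.779e+06/5.166e+05 = 3.44.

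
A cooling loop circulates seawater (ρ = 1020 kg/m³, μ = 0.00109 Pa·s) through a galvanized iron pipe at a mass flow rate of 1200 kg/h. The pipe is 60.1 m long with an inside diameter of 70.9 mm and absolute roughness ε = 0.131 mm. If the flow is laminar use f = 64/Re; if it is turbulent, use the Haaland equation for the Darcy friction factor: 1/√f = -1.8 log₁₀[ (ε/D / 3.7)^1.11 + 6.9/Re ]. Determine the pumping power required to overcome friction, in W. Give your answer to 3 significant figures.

P ≈ 0.0373 W

ṁ = 1200 kg/h = 1200/3600 = 0.3333 kg/s.
A = πD²/4 = π(0.0709)²/4 = 0.003948 m²; mean velocity V = ṁ/(ρA) = 0.3333/(1020 · 0.003948) = 0.08277 m/s.
Reynolds number Re = ρVD/μ = 1020 · 0.08277 · 0.0709 / 0.00109 = 5492.
Re > 4000 → turbulent. Relative roughness ε/D = 0.000131/0.0709 = 0.00185. Haaland: 1/√f = -1.8 log₁₀[(0.00185/3.7)^1.11 + 6.9/5492] = -1.8 log₁₀[0.000216 + 0.00126] = 5.097, so f = 0.03849.
Darcy-Weisbach: ΔP = f(L/D)(ρV²/2) = 0.03849·(60.1/0.0709)·(1020·0.08277²/2) = 0.03849·847.7·3.494 = 114 Pa.
Q = ṁ/ρ = 0.3333/1020 = 0.0003268 m³/s.
Pumping power P = QΔP = 0.0003268·114 = 0.03725 W = 0.0373 W.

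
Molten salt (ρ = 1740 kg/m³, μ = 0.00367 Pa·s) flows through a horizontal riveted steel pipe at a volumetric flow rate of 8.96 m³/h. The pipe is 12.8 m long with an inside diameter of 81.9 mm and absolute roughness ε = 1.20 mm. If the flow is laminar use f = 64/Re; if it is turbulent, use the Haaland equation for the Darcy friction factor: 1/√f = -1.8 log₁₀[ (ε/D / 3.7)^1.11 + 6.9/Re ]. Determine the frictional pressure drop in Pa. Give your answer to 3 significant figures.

Q = 8.96 m³/h = 8.96/3600 = 0.002489 m³/s.
Cross-sectional area A = πD²/4 = π(0.0819)²/4 = 0.005268 m²; mean velocity V = Q/A = 0.002489/0.005268 = 0.4724 m/s.
Reynolds number Re = ρVD/μ = 1740 · 0.4724 · 0.0819 / 0.00367 = 1.834e+04.
Re > 4000 → turbulent. Relative roughness ε/D = 0.0012/0.0819 = 0.0147. Haaland: 1/√f = -1.8 log₁₀[(0.0147/3.7)^1.11 + 6.9/1.834e+04] = -1.8 log₁₀[0.00215 + 0.000376] = 4.674, so f = 0.04577.
Darcy-Weisbach: ΔP = f(L/D)(ρV²/2) = 0.04577·(12.8/0.0819)·(1740·0.4724²/2) = 0.04577·156.3·194.2 = 1389 Pa.

ΔP ≈ 1390 Pa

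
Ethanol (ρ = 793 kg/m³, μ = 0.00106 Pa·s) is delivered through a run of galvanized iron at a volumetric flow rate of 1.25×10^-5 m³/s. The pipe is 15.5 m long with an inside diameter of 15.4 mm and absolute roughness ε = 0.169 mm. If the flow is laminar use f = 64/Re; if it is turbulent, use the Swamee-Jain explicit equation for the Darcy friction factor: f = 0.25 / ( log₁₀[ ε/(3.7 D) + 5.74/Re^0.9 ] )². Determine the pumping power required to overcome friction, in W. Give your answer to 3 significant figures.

Cross-sectional area A = πD²/4 = π(0.0154)²/4 = 0.0001863 m²; mean velocity V = Q/A = 1.25e-05/0.0001863 = 0.06711 m/s.
Reynolds number Re = ρVD/μ = 793 · 0.06711 · 0.0154 / 0.00106 = 773.2.
Re < 2300 → laminar flow, so f = 64/Re = 64/773.2 = 0.08278 (the turbulent correlation is not needed).
Darcy-Weisbach: ΔP = f(L/D)(ρV²/2) = 0.08278·(15.5/0.0154)·(793·0.06711²/2) = 0.08278·1006·1.786 = 148.8 Pa.
Pumping power P = QΔP = 1.25e-05·148.8 = 0.001860 W = 0.00186 W.

P ≈ 0.00186 W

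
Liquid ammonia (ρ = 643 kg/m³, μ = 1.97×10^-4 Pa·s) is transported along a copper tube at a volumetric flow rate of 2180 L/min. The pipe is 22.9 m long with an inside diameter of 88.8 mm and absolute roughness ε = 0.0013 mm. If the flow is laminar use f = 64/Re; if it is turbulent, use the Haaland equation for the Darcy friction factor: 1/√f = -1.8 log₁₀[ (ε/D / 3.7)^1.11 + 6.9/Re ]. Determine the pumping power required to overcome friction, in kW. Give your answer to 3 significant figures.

Q = 2180 L/min = 2180/60000 = 0.03633 m³/s.
Cross-sectional area A = πD²/4 = π(0.0888)²/4 = 0.006193 m²; mean velocity V = Q/A = 0.03633/0.006193 = 5.867 m/s.
Reynolds number Re = ρVD/μ = 643 · 5.867 · 0.0888 / 0.000197 = 1.7e+06.
Re > 4000 → turbulent. Relative roughness ε/D = 1.3e-06/0.0888 = 1.46e-05. Haaland: 1/√f = -1.8 log₁₀[(1.46e-05/3.7)^1.11 + 6.9/1.7e+06] = -1.8 log₁₀[1.01e-06 + 4.06e-06] = 9.532, so f = 0.01101.
Darcy-Weisbach: ΔP = f(L/D)(ρV²/2) = 0.01101·(22.9/0.0888)·(643·5.867²/2) = 0.01101·257.9·1.107e+04 = 3.141e+04 Pa.
Pumping power P = QΔP = 0.03633·3.141e+04 = 1141 W = 1.14 kW.

P ≈ 1.14 kW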